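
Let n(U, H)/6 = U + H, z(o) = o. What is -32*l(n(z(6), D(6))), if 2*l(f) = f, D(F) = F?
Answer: -1152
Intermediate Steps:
n(U, H) = 6*H + 6*U (n(U, H) = 6*(U + H) = 6*(H + U) = 6*H + 6*U)
l(f) = f/2
-32*l(n(z(6), D(6))) = -16*(6*6 + 6*6) = -16*(36 + 36) = -16*72 = -32*36 = -1152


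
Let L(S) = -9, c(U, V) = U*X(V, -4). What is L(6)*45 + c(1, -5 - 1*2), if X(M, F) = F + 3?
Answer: -406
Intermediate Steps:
X(M, F) = 3 + F
c(U, V) = -U (c(U, V) = U*(3 - 4) = U*(-1) = -U)
L(6)*45 + c(1, -5 - 1*2) = -9*45 - 1*1 = -405 - 1 = -406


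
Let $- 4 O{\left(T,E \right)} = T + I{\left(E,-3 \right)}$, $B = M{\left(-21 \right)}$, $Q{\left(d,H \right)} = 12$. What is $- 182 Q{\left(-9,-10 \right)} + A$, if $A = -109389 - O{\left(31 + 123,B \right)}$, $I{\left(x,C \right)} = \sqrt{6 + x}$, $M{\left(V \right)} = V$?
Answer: $- \frac{223069}{2} + \frac{i \sqrt{15}}{4} \approx -1.1153 \cdot 10^{5} + 0.96825 i$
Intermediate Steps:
$B = -21$
$O{\left(T,E \right)} = - \frac{T}{4} - \frac{\sqrt{6 + E}}{4}$ ($O{\left(T,E \right)} = - \frac{T + \sqrt{6 + E}}{4} = - \frac{T}{4} - \frac{\sqrt{6 + E}}{4}$)
$A = - \frac{218701}{2} + \frac{i \sqrt{15}}{4}$ ($A = -109389 - \left(- \frac{31 + 123}{4} - \frac{\sqrt{6 - 21}}{4}\right) = -109389 - \left(\left(- \frac{1}{4}\right) 154 - \frac{\sqrt{-15}}{4}\right) = -109389 - \left(- \frac{77}{2} - \frac{i \sqrt{15}}{4}\right) = -109389 + \left(\frac{77}{2} + \frac{i \sqrt{15}}{4}\right) = - \frac{218701}{2} + \frac{i \sqrt{15}}{4} \approx -1.0935 \cdot 10^{5} + 0.96825 i$)
$- 182 Q{\left(-9,-10 \right)} + A = \left(-182\right) 12 - \left(\frac{218701}{2} - \frac{i \sqrt{15}}{4}\right) = -2184 - \left(\frac{218701}{2} - \frac{i \sqrt{15}}{4}\right) = - \frac{223069}{2} + \frac{i \sqrt{15}}{4}$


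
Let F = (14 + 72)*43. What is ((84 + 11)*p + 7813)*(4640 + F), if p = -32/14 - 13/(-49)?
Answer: 3113676016/49 ≈ 6.3544e+7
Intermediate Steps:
F = 3698 (F = 86*43 = 3698)
p = -99/49 (p = -32*1/14 - 13*(-1/49) = -16/7 + 13/49 = -99/49 ≈ -2.0204)
((84 + 11)*p + 7813)*(4640 + F) = ((84 + 11)*(-99/49) + 7813)*(4640 + 3698) = (95*(-99/49) + 7813)*8338 = (-9405/49 + 7813)*8338 = (373432/49)*8338 = 3113676016/49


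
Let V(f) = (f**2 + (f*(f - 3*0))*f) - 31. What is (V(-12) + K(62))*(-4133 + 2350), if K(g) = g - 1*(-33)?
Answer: 2710160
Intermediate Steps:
K(g) = 33 + g (K(g) = g + 33 = 33 + g)
V(f) = -31 + f**2 + f**3 (V(f) = (f**2 + (f*(f + 0))*f) - 31 = (f**2 + (f*f)*f) - 31 = (f**2 + f**2*f) - 31 = (f**2 + f**3) - 31 = -31 + f**2 + f**3)
(V(-12) + K(62))*(-4133 + 2350) = ((-31 + (-12)**2 + (-12)**3) + (33 + 62))*(-4133 + 2350) = ((-31 + 144 - 1728) + 95)*(-1783) = (-1615 + 95)*(-1783) = -1520*(-1783) = 2710160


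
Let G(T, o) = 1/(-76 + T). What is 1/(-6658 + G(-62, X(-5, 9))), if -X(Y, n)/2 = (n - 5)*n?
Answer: -138/918805 ≈ -0.00015020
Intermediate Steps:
X(Y, n) = -2*n*(-5 + n) (X(Y, n) = -2*(n - 5)*n = -2*(-5 + n)*n = -2*n*(-5 + n))
1/(-6658 + G(-62, X(-5, 9))) = 1/(-6658 + 1/(-76 - 62)) = 1/(-6658 + 1/(-138)) = 1/(-6658 - 1/138) = 1/(-918805/138) = -138/918805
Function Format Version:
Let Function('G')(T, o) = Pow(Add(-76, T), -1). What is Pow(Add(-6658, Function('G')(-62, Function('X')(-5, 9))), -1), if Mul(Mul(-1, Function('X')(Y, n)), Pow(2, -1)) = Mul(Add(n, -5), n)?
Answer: Rational(-138, 918805) ≈ -0.00015020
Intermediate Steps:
Function('X')(Y, n) = Mul(-2, n, Add(-5, n)) (Function('X')(Y, n) = Mul(-2, Mul(Add(n, -5), n)) = Mul(-2, Mul(Add(-5, n), n)) = Mul(-2, Mul(n, Add(-5, n))) = Mul(-2, n, Add(-5, n)))
Pow(Add(-6658, Function('G')(-62, Function('X')(-5, 9))), -1) = Pow(Add(-6658, Pow(Add(-76, -62), -1)), -1) = Pow(Add(-6658, Pow(-138, -1)), -1) = Pow(Add(-6658, Rational(-1, 138)), -1) = Pow(Rational(-918805, 138), -1) = Rational(-138, 918805)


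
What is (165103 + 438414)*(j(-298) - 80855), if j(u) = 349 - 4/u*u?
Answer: -48589153670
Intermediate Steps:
j(u) = 345 (j(u) = 349 - 1*4 = 349 - 4 = 345)
(165103 + 438414)*(j(-298) - 80855) = (165103 + 438414)*(345 - 80855) = 603517*(-80510) = -48589153670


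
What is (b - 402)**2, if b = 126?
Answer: 76176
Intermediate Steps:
(b - 402)**2 = (126 - 402)**2 = (-276)**2 = 76176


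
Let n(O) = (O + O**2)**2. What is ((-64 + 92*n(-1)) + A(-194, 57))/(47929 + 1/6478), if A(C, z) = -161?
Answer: -1457550/310484063 ≈ -0.0046944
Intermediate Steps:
((-64 + 92*n(-1)) + A(-194, 57))/(47929 + 1/6478) = ((-64 + 92*((-1)**2*(1 - 1)**2)) - 161)/(47929 + 1/6478) = ((-64 + 92*(1*0**2)) - 161)/(47929 + 1/6478) = ((-64 + 92*(1*0)) - 161)/(310484063/6478) = ((-64 + 92*0) - 161)*(6478/310484063) = ((-64 + 0) - 161)*(6478/310484063) = (-64 - 161)*(6478/310484063) = -225*6478/310484063 = -1457550/310484063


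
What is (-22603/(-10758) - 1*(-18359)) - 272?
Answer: 194602549/10758 ≈ 18089.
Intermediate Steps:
(-22603/(-10758) - 1*(-18359)) - 272 = (-22603*(-1/10758) + 18359) - 272 = (22603/10758 + 18359) - 272 = 197528725/10758 - 272 = 194602549/10758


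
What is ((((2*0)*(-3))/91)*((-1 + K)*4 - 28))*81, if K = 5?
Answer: 0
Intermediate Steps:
((((2*0)*(-3))/91)*((-1 + K)*4 - 28))*81 = ((((2*0)*(-3))/91)*((-1 + 5)*4 - 28))*81 = (((0*(-3))*(1/91))*(4*4 - 28))*81 = ((0*(1/91))*(16 - 28))*81 = (0*(-12))*81 = 0*81 = 0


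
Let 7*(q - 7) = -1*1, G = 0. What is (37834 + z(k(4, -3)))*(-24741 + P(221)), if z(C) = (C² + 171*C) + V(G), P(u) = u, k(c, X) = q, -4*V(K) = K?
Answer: -46922109520/49 ≈ -9.5759e+8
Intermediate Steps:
V(K) = -K/4
q = 48/7 (q = 7 + (-1*1)/7 = 7 + (⅐)*(-1) = 7 - ⅐ = 48/7 ≈ 6.8571)
k(c, X) = 48/7
z(C) = C² + 171*C (z(C) = (C² + 171*C) - ¼*0 = (C² + 171*C) + 0 = C² + 171*C)
(37834 + z(k(4, -3)))*(-24741 + P(221)) = (37834 + 48*(171 + 48/7)/7)*(-24741 + 221) = (37834 + (48/7)*(1245/7))*(-24520) = (37834 + 59760/49)*(-24520) = (1913626/49)*(-24520) = -46922109520/49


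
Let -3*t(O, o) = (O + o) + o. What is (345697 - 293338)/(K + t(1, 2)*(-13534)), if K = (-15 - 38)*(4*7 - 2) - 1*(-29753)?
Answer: 157077/152795 ≈ 1.0280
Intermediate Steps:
t(O, o) = -2*o/3 - O/3 (t(O, o) = -((O + o) + o)/3 = -(O + 2*o)/3 = -2*o/3 - O/3)
K = 28375 (K = -53*(28 - 2) + 29753 = -53*26 + 29753 = -1378 + 29753 = 28375)
(345697 - 293338)/(K + t(1, 2)*(-13534)) = (345697 - 293338)/(28375 + (-⅔*2 - ⅓*1)*(-13534)) = 52359/(28375 + (-4/3 - ⅓)*(-13534)) = 52359/(28375 - 5/3*(-13534)) = 52359/(28375 + 67670/3) = 52359/(152795/3) = 52359*(3/152795) = 157077/152795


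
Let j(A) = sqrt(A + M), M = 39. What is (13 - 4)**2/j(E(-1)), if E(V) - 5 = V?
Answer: 81*sqrt(43)/43 ≈ 12.352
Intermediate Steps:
E(V) = 5 + V
j(A) = sqrt(39 + A) (j(A) = sqrt(A + 39) = sqrt(39 + A))
(13 - 4)**2/j(E(-1)) = (13 - 4)**2/(sqrt(39 + (5 - 1))) = 9**2/(sqrt(39 + 4)) = 81/(sqrt(43)) = 81*(sqrt(43)/43) = 81*sqrt(43)/43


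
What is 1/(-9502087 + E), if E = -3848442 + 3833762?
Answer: -1/9516767 ≈ -1.0508e-7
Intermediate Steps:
E = -14680
1/(-9502087 + E) = 1/(-9502087 - 14680) = 1/(-9516767) = -1/9516767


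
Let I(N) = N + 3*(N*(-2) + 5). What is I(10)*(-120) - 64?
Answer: 4136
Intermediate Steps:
I(N) = 15 - 5*N (I(N) = N + 3*(-2*N + 5) = N + 3*(5 - 2*N) = N + (15 - 6*N) = 15 - 5*N)
I(10)*(-120) - 64 = (15 - 5*10)*(-120) - 64 = (15 - 50)*(-120) - 64 = -35*(-120) - 64 = 4200 - 64 = 4136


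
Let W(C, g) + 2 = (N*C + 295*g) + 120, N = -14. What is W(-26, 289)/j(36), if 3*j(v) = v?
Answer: 28579/4 ≈ 7144.8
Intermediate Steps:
W(C, g) = 118 - 14*C + 295*g (W(C, g) = -2 + ((-14*C + 295*g) + 120) = -2 + (120 - 14*C + 295*g) = 118 - 14*C + 295*g)
j(v) = v/3
W(-26, 289)/j(36) = (118 - 14*(-26) + 295*289)/(((⅓)*36)) = (118 + 364 + 85255)/12 = 85737*(1/12) = 28579/4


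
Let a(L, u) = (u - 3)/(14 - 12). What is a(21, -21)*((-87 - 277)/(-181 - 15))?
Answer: -156/7 ≈ -22.286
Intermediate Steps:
a(L, u) = -3/2 + u/2 (a(L, u) = (-3 + u)/2 = (-3 + u)*(½) = -3/2 + u/2)
a(21, -21)*((-87 - 277)/(-181 - 15)) = (-3/2 + (½)*(-21))*((-87 - 277)/(-181 - 15)) = (-3/2 - 21/2)*(-364/(-196)) = -(-4368)*(-1)/196 = -12*13/7 = -156/7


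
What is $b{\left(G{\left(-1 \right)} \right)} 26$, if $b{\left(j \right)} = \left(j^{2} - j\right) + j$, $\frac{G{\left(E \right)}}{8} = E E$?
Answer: $1664$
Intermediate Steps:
$G{\left(E \right)} = 8 E^{2}$ ($G{\left(E \right)} = 8 E E = 8 E^{2}$)
$b{\left(j \right)} = j^{2}$
$b{\left(G{\left(-1 \right)} \right)} 26 = \left(8 \left(-1\right)^{2}\right)^{2} \cdot 26 = \left(8 \cdot 1\right)^{2} \cdot 26 = 8^{2} \cdot 26 = 64 \cdot 26 = 1664$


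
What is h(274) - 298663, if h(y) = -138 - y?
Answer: -299075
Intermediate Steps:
h(274) - 298663 = (-138 - 1*274) - 298663 = (-138 - 274) - 298663 = -412 - 298663 = -299075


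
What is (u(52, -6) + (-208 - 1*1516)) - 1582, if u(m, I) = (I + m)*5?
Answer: -3076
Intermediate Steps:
u(m, I) = 5*I + 5*m
(u(52, -6) + (-208 - 1*1516)) - 1582 = ((5*(-6) + 5*52) + (-208 - 1*1516)) - 1582 = ((-30 + 260) + (-208 - 1516)) - 1582 = (230 - 1724) - 1582 = -1494 - 1582 = -3076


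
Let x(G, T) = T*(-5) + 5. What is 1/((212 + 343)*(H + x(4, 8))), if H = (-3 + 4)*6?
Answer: -1/16095 ≈ -6.2131e-5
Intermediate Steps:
H = 6 (H = 1*6 = 6)
x(G, T) = 5 - 5*T (x(G, T) = -5*T + 5 = 5 - 5*T)
1/((212 + 343)*(H + x(4, 8))) = 1/((212 + 343)*(6 + (5 - 5*8))) = 1/(555*(6 + (5 - 40))) = 1/(555*(6 - 35)) = 1/(555*(-29)) = 1/(-16095) = -1/16095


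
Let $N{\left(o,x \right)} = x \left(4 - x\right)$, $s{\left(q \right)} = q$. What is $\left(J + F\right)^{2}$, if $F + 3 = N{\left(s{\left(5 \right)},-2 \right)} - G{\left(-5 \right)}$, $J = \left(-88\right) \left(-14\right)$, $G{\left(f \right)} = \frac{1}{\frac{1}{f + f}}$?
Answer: $1505529$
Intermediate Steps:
$G{\left(f \right)} = 2 f$ ($G{\left(f \right)} = \frac{1}{\frac{1}{2 f}} = \frac{1}{\frac{1}{2} \frac{1}{f}} = 2 f$)
$J = 1232$
$F = -5$ ($F = -3 - \left(-10 + 2 \left(4 - -2\right)\right) = -3 - \left(-10 + 2 \left(4 + 2\right)\right) = -3 + \left(\left(-2\right) 6 + 10\right) = -3 + \left(-12 + 10\right) = -3 - 2 = -5$)
$\left(J + F\right)^{2} = \left(1232 - 5\right)^{2} = 1227^{2} = 1505529$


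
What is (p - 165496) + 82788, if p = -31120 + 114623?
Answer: 795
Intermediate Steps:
p = 83503
(p - 165496) + 82788 = (83503 - 165496) + 82788 = -81993 + 82788 = 795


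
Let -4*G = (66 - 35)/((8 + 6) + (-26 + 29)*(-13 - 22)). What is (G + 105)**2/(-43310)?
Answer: -1463139001/5738401760 ≈ -0.25497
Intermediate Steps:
G = 31/364 (G = -(66 - 35)/(4*((8 + 6) + (-26 + 29)*(-13 - 22))) = -31/(4*(14 + 3*(-35))) = -31/(4*(14 - 105)) = -31/(4*(-91)) = -31*(-1)/(4*91) = -1/4*(-31/91) = 31/364 ≈ 0.085165)
(G + 105)**2/(-43310) = (31/364 + 105)**2/(-43310) = (38251/364)**2*(-1/43310) = (1463139001/132496)*(-1/43310) = -1463139001/5738401760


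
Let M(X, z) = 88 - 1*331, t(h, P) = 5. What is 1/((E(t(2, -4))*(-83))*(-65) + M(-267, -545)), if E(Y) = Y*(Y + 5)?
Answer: 1/269507 ≈ 3.7105e-6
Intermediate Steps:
E(Y) = Y*(5 + Y)
M(X, z) = -243 (M(X, z) = 88 - 331 = -243)
1/((E(t(2, -4))*(-83))*(-65) + M(-267, -545)) = 1/(((5*(5 + 5))*(-83))*(-65) - 243) = 1/(((5*10)*(-83))*(-65) - 243) = 1/((50*(-83))*(-65) - 243) = 1/(-4150*(-65) - 243) = 1/(269750 - 243) = 1/269507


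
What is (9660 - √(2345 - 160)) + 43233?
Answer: 52893 - √2185 ≈ 52846.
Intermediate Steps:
(9660 - √(2345 - 160)) + 43233 = (9660 - √2185) + 43233 = 52893 - √2185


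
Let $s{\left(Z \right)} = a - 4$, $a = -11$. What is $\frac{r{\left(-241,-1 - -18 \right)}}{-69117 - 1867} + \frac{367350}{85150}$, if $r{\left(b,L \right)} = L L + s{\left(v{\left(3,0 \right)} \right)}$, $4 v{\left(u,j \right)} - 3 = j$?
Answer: $\frac{260526413}{60442876} \approx 4.3103$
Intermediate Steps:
$v{\left(u,j \right)} = \frac{3}{4} + \frac{j}{4}$
$s{\left(Z \right)} = -15$ ($s{\left(Z \right)} = -11 - 4 = -15$)
$r{\left(b,L \right)} = -15 + L^{2}$ ($r{\left(b,L \right)} = L L - 15 = L^{2} - 15 = -15 + L^{2}$)
$\frac{r{\left(-241,-1 - -18 \right)}}{-69117 - 1867} + \frac{367350}{85150} = \frac{-15 + \left(-1 - -18\right)^{2}}{-69117 - 1867} + \frac{367350}{85150} = \frac{-15 + \left(-1 + 18\right)^{2}}{-69117 - 1867} + 367350 \cdot \frac{1}{85150} = \frac{-15 + 17^{2}}{-70984} + \frac{7347}{1703} = \left(-15 + 289\right) \left(- \frac{1}{70984}\right) + \frac{7347}{1703} = 274 \left(- \frac{1}{70984}\right) + \frac{7347}{1703} = - \frac{137}{35492} + \frac{7347}{1703} = \frac{260526413}{60442876}$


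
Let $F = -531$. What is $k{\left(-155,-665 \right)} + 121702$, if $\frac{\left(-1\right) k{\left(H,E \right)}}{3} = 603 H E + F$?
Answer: $-186339380$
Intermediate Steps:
$k{\left(H,E \right)} = 1593 - 1809 E H$ ($k{\left(H,E \right)} = - 3 \left(603 H E - 531\right) = - 3 \left(603 E H - 531\right) = - 3 \left(-531 + 603 E H\right) = 1593 - 1809 E H$)
$k{\left(-155,-665 \right)} + 121702 = \left(1593 - \left(-1202985\right) \left(-155\right)\right) + 121702 = \left(1593 - 186462675\right) + 121702 = -186461082 + 121702 = -186339380$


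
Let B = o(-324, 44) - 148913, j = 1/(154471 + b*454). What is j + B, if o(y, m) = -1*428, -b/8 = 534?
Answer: -266576223798/1785017 ≈ -1.4934e+5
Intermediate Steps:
b = -4272 (b = -8*534 = -4272)
o(y, m) = -428
j = -1/1785017 (j = 1/(154471 - 4272*454) = 1/(154471 - 1939488) = 1/(-1785017) = -1/1785017 ≈ -5.6022e-7)
B = -149341 (B = -428 - 148913 = -149341)
j + B = -1/1785017 - 149341 = -266576223798/1785017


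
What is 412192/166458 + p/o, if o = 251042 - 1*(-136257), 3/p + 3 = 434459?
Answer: 34678614495050711/14004475612276776 ≈ 2.4763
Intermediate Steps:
p = 3/434456 (p = 3/(-3 + 434459) = 3/434456 ≈ 6.9052e-6)
o = 387299 (o = 251042 + 136257 = 387299)
412192/166458 + p/o = 412192/166458 + (3/434456)/387299 = 412192*(1/166458) + (3/434456)*(1/387299) = 206096/83229 + 3/168264374344 = 34678614495050711/14004475612276776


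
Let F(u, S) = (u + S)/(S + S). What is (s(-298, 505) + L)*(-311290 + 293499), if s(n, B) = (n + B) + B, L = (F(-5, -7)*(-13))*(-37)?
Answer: -140015170/7 ≈ -2.0002e+7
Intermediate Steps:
F(u, S) = (S + u)/(2*S) (F(u, S) = (S + u)/((2*S)) = (S + u)*(1/(2*S)) = (S + u)/(2*S))
L = 2886/7 (L = (((½)*(-7 - 5)/(-7))*(-13))*(-37) = (((½)*(-⅐)*(-12))*(-13))*(-37) = ((6/7)*(-13))*(-37) = -78/7*(-37) = 2886/7 ≈ 412.29)
s(n, B) = n + 2*B (s(n, B) = (B + n) + B = n + 2*B)
(s(-298, 505) + L)*(-311290 + 293499) = ((-298 + 2*505) + 2886/7)*(-311290 + 293499) = ((-298 + 1010) + 2886/7)*(-17791) = (712 + 2886/7)*(-17791) = (7870/7)*(-17791) = -140015170/7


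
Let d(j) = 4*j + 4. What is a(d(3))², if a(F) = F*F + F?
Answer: 73984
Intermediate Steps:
d(j) = 4 + 4*j
a(F) = F + F² (a(F) = F² + F = F + F²)
a(d(3))² = ((4 + 4*3)*(1 + (4 + 4*3)))² = ((4 + 12)*(1 + (4 + 12)))² = (16*(1 + 16))² = (16*17)² = 272² = 73984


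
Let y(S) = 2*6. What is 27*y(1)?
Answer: 324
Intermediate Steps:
y(S) = 12
27*y(1) = 27*12 = 324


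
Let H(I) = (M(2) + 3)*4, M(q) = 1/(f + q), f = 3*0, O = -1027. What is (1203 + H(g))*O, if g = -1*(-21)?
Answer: -1249859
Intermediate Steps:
f = 0
g = 21
M(q) = 1/q (M(q) = 1/(0 + q) = 1/q)
H(I) = 14 (H(I) = (1/2 + 3)*4 = (½ + 3)*4 = (7/2)*4 = 14)
(1203 + H(g))*O = (1203 + 14)*(-1027) = 1217*(-1027) = -1249859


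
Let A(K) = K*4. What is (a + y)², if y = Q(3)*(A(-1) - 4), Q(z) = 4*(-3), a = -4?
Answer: 8464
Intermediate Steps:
A(K) = 4*K
Q(z) = -12
y = 96 (y = -12*(4*(-1) - 4) = -12*(-4 - 4) = -12*(-8) = 96)
(a + y)² = (-4 + 96)² = 92² = 8464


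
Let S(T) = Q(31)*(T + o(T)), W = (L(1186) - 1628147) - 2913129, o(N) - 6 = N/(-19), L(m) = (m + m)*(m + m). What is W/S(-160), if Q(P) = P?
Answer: -10308526/42873 ≈ -240.44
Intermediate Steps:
L(m) = 4*m² (L(m) = (2*m)*(2*m) = 4*m²)
o(N) = 6 - N/19 (o(N) = 6 + N/(-19) = 6 + N*(-1/19) = 6 - N/19)
W = 1085108 (W = (4*1186² - 1628147) - 2913129 = (4*1406596 - 1628147) - 2913129 = (5626384 - 1628147) - 2913129 = 3998237 - 2913129 = 1085108)
S(T) = 186 + 558*T/19 (S(T) = 31*(T + (6 - T/19)) = 31*(6 + 18*T/19) = 186 + 558*T/19)
W/S(-160) = 1085108/(186 + (558/19)*(-160)) = 1085108/(186 - 89280/19) = 1085108/(-85746/19) = 1085108*(-19/85746) = -10308526/42873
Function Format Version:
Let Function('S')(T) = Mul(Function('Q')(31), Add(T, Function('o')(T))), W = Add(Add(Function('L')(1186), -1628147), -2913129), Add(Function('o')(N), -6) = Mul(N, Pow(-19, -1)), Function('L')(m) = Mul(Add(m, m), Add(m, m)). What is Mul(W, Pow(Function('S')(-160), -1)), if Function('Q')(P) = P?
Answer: Rational(-10308526, 42873) ≈ -240.44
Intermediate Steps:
Function('L')(m) = Mul(4, Pow(m, 2)) (Function('L')(m) = Mul(Mul(2, m), Mul(2, m)) = Mul(4, Pow(m, 2)))
Function('o')(N) = Add(6, Mul(Rational(-1, 19), N)) (Function('o')(N) = Add(6, Mul(N, Pow(-19, -1))) = Add(6, Mul(N, Rational(-1, 19))) = Add(6, Mul(Rational(-1, 19), N)))
W = 1085108 (W = Add(Add(Mul(4, Pow(1186, 2)), -1628147), -2913129) = Add(Add(Mul(4, 1406596), -1628147), -2913129) = Add(Add(5626384, -1628147), -2913129) = Add(3998237, -2913129) = 1085108)
Function('S')(T) = Add(186, Mul(Rational(558, 19), T)) (Function('S')(T) = Mul(31, Add(T, Add(6, Mul(Rational(-1, 19), T)))) = Mul(31, Add(6, Mul(Rational(18, 19), T))) = Add(186, Mul(Rational(558, 19), T)))
Mul(W, Pow(Function('S')(-160), -1)) = Mul(1085108, Pow(Add(186, Mul(Rational(558, 19), -160)), -1)) = Mul(1085108, Pow(Add(186, Rational(-89280, 19)), -1)) = Mul(1085108, Pow(Rational(-85746, 19), -1)) = Mul(1085108, Rational(-19, 85746)) = Rational(-10308526, 42873)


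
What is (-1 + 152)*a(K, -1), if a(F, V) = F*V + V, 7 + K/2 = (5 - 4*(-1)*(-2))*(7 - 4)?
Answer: 4681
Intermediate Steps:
K = -32 (K = -14 + 2*((5 - 4*(-1)*(-2))*(7 - 4)) = -14 + 2*((5 + 4*(-2))*3) = -14 + 2*((5 - 8)*3) = -14 + 2*(-3*3) = -14 + 2*(-9) = -14 - 18 = -32)
a(F, V) = V + F*V
(-1 + 152)*a(K, -1) = (-1 + 152)*(-(1 - 32)) = 151*(-1*(-31)) = 151*31 = 4681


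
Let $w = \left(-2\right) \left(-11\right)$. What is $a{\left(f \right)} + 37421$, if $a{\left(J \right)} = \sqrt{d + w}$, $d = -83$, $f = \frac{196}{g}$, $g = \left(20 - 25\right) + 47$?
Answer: $37421 + i \sqrt{61} \approx 37421.0 + 7.8102 i$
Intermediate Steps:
$w = 22$
$g = 42$ ($g = -5 + 47 = 42$)
$f = \frac{14}{3}$ ($f = \frac{196}{42} = 196 \cdot \frac{1}{42} = \frac{14}{3} \approx 4.6667$)
$a{\left(J \right)} = i \sqrt{61}$ ($a{\left(J \right)} = \sqrt{-83 + 22} = \sqrt{-61} = i \sqrt{61}$)
$a{\left(f \right)} + 37421 = i \sqrt{61} + 37421 = 37421 + i \sqrt{61}$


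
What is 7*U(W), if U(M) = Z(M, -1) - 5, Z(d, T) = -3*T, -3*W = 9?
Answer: -14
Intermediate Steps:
W = -3 (W = -⅓*9 = -3)
U(M) = -2 (U(M) = -3*(-1) - 5 = 3 - 5 = -2)
7*U(W) = 7*(-2) = -14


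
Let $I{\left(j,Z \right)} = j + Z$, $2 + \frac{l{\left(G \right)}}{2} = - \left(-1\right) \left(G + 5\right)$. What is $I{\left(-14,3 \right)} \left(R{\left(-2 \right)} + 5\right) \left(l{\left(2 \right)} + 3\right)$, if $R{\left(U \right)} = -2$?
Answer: $-429$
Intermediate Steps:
$l{\left(G \right)} = 6 + 2 G$ ($l{\left(G \right)} = -4 + 2 \left(- \left(-1\right) \left(G + 5\right)\right) = -4 + 2 \left(- \left(-1\right) \left(5 + G\right)\right) = -4 + 2 \left(- (-5 - G)\right) = -4 + 2 \left(5 + G\right) = -4 + \left(10 + 2 G\right) = 6 + 2 G$)
$I{\left(j,Z \right)} = Z + j$
$I{\left(-14,3 \right)} \left(R{\left(-2 \right)} + 5\right) \left(l{\left(2 \right)} + 3\right) = \left(3 - 14\right) \left(-2 + 5\right) \left(\left(6 + 2 \cdot 2\right) + 3\right) = - 11 \cdot 3 \left(\left(6 + 4\right) + 3\right) = - 11 \cdot 3 \left(10 + 3\right) = - 11 \cdot 3 \cdot 13 = \left(-11\right) 39 = -429$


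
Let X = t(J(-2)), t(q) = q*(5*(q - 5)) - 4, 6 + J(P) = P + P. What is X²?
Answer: 556516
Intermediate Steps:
J(P) = -6 + 2*P (J(P) = -6 + (P + P) = -6 + 2*P)
t(q) = -4 + q*(-25 + 5*q) (t(q) = q*(5*(-5 + q)) - 4 = q*(-25 + 5*q) - 4 = -4 + q*(-25 + 5*q))
X = 746 (X = -4 - 25*(-6 + 2*(-2)) + 5*(-6 + 2*(-2))² = -4 - 25*(-6 - 4) + 5*(-6 - 4)² = -4 - 25*(-10) + 5*(-10)² = -4 + 250 + 5*100 = -4 + 250 + 500 = 746)
X² = 746² = 556516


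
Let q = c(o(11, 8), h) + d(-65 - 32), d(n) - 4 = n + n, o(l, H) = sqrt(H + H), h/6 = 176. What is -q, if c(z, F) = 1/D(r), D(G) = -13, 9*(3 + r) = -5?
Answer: 2471/13 ≈ 190.08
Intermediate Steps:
r = -32/9 (r = -3 + (1/9)*(-5) = -3 - 5/9 = -32/9 ≈ -3.5556)
h = 1056 (h = 6*176 = 1056)
o(l, H) = sqrt(2)*sqrt(H) (o(l, H) = sqrt(2*H) = sqrt(2)*sqrt(H))
c(z, F) = -1/13 (c(z, F) = 1/(-13) = -1/13)
d(n) = 4 + 2*n (d(n) = 4 + (n + n) = 4 + 2*n)
q = -2471/13 (q = -1/13 + (4 + 2*(-65 - 32)) = -1/13 + (4 + 2*(-97)) = -1/13 + (4 - 194) = -1/13 - 190 = -2471/13 ≈ -190.08)
-q = -1*(-2471/13) = 2471/13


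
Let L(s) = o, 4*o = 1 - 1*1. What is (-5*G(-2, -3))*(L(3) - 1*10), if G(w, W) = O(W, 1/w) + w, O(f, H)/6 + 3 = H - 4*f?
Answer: 2450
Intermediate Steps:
O(f, H) = -18 - 24*f + 6*H (O(f, H) = -18 + 6*(H - 4*f) = -18 + (-24*f + 6*H) = -18 - 24*f + 6*H)
G(w, W) = -18 + w - 24*W + 6/w (G(w, W) = (-18 - 24*W + 6/w) + w = -18 + w - 24*W + 6/w)
o = 0 (o = (1 - 1*1)/4 = (1 - 1)/4 = (¼)*0 = 0)
L(s) = 0
(-5*G(-2, -3))*(L(3) - 1*10) = (-5*(-18 - 2 - 24*(-3) + 6/(-2)))*(0 - 1*10) = (-5*(-18 - 2 + 72 + 6*(-½)))*(0 - 10) = -5*(-18 - 2 + 72 - 3)*(-10) = -5*49*(-10) = -245*(-10) = 2450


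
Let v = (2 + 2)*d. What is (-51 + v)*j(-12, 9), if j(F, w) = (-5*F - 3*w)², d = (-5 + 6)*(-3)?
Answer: -68607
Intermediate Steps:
d = -3 (d = 1*(-3) = -3)
v = -12 (v = (2 + 2)*(-3) = 4*(-3) = -12)
(-51 + v)*j(-12, 9) = (-51 - 12)*(3*9 + 5*(-12))² = -63*(27 - 60)² = -63*(-33)² = -63*1089 = -68607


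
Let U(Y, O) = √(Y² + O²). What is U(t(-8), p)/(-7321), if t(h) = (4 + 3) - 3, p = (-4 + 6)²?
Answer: -4*√2/7321 ≈ -0.00077269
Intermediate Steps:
p = 4 (p = 2² = 4)
t(h) = 4 (t(h) = 7 - 3 = 4)
U(Y, O) = √(O² + Y²)
U(t(-8), p)/(-7321) = √(4² + 4²)/(-7321) = √(16 + 16)*(-1/7321) = √32*(-1/7321) = (4*√2)*(-1/7321) = -4*√2/7321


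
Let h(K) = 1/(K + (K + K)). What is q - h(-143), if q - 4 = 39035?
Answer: 16747732/429 ≈ 39039.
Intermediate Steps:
q = 39039 (q = 4 + 39035 = 39039)
h(K) = 1/(3*K) (h(K) = 1/(K + 2*K) = 1/(3*K))
q - h(-143) = 39039 - 1/(3*(-143)) = 39039 - (-1)/(3*143) = 39039 - 1*(-1/429) = 39039 + 1/429 = 16747732/429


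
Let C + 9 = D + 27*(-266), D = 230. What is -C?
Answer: 6961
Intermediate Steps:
C = -6961 (C = -9 + (230 + 27*(-266)) = -9 + (230 - 7182) = -9 - 6952 = -6961)
-C = -1*(-6961) = 6961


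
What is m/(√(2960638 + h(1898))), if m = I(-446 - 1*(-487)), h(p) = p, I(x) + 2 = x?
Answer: 13*√740634/493756 ≈ 0.022659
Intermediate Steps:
I(x) = -2 + x
m = 39 (m = -2 + (-446 - 1*(-487)) = -2 + (-446 + 487) = -2 + 41 = 39)
m/(√(2960638 + h(1898))) = 39/(√(2960638 + 1898)) = 39/(√2962536) = 39/((2*√740634)) = 39*(√740634/1481268) = 13*√740634/493756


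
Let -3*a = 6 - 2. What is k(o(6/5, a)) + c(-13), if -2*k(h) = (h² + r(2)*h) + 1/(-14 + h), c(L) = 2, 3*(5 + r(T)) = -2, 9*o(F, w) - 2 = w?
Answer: 1229651/548208 ≈ 2.2430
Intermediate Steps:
a = -4/3 (a = -(6 - 2)/3 = -⅓*4 = -4/3 ≈ -1.3333)
o(F, w) = 2/9 + w/9
r(T) = -17/3 (r(T) = -5 + (⅓)*(-2) = -5 - ⅔ = -17/3)
k(h) = -h²/2 - 1/(2*(-14 + h)) + 17*h/6 (k(h) = -((h² - 17*h/3) + 1/(-14 + h))/2 = -(h² + 1/(-14 + h) - 17*h/3)/2 = -h²/2 - 1/(2*(-14 + h)) + 17*h/6)
k(o(6/5, a)) + c(-13) = (-3 - 238*(2/9 + (⅑)*(-4/3)) - 3*(2/9 + (⅑)*(-4/3))³ + 59*(2/9 + (⅑)*(-4/3))²)/(6*(-14 + (2/9 + (⅑)*(-4/3)))) + 2 = (-3 - 238*(2/9 - 4/27) - 3*(2/9 - 4/27)³ + 59*(2/9 - 4/27)²)/(6*(-14 + (2/9 - 4/27))) + 2 = (-3 - 238*2/27 - 3*(2/27)³ + 59*(2/27)²)/(6*(-14 + 2/27)) + 2 = (-3 - 476/27 - 3*8/19683 + 59*(4/729))/(6*(-376/27)) + 2 = (⅙)*(-27/376)*(-3 - 476/27 - 8/6561 + 236/729) + 2 = (⅙)*(-27/376)*(-133235/6561) + 2 = 133235/548208 + 2 = 1229651/548208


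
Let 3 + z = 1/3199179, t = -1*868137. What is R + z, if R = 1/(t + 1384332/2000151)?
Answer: -5555067820640515103/1851688755498241515 ≈ -3.0000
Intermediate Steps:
t = -868137
R = -666717/578801234785 (R = 1/(-868137 + 1384332/2000151) = 1/(-868137 + 1384332*(1/2000151)) = 1/(-868137 + 461444/666717) = 1/(-578801234785/666717) = -666717/578801234785 ≈ -1.1519e-6)
z = -9597536/3199179 (z = -3 + 1/3199179 = -9597536/3199179 ≈ -3.0000)
R + z = -666717/578801234785 - 9597536/3199179 = -5555067820640515103/1851688755498241515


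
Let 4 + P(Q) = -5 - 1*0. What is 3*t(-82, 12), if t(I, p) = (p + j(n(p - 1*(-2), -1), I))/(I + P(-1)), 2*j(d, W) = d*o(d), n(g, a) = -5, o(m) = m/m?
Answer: -57/182 ≈ -0.31319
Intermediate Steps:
o(m) = 1
P(Q) = -9 (P(Q) = -4 + (-5 - 1*0) = -4 + (-5 + 0) = -4 - 5 = -9)
j(d, W) = d/2 (j(d, W) = (d*1)/2 = d/2)
t(I, p) = (-5/2 + p)/(-9 + I) (t(I, p) = (p + (½)*(-5))/(I - 9) = (p - 5/2)/(-9 + I) = (-5/2 + p)/(-9 + I))
3*t(-82, 12) = 3*((-5/2 + 12)/(-9 - 82)) = 3*((19/2)/(-91)) = 3*(-1/91*19/2) = 3*(-19/182) = -57/182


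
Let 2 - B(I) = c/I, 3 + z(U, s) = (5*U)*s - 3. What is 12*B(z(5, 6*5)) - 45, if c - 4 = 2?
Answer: -654/31 ≈ -21.097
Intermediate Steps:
c = 6 (c = 4 + 2 = 6)
z(U, s) = -6 + 5*U*s (z(U, s) = -3 + ((5*U)*s - 3) = -3 + (5*U*s - 3) = -3 + (-3 + 5*U*s) = -6 + 5*U*s)
B(I) = 2 - 6/I
12*B(z(5, 6*5)) - 45 = 12*(2 - 6/(-6 + 5*5*(6*5))) - 45 = 12*(2 - 6/(-6 + 5*5*30)) - 45 = 12*(2 - 6/(-6 + 750)) - 45 = 12*(2 - 6/744) - 45 = 12*(2 - 6*1/744) - 45 = 12*(2 - 1/124) - 45 = 12*(247/124) - 45 = 741/31 - 45 = -654/31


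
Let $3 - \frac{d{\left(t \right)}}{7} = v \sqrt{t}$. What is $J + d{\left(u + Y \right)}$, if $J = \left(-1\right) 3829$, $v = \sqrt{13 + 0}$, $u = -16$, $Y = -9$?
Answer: $-3808 - 35 i \sqrt{13} \approx -3808.0 - 126.19 i$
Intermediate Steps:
$v = \sqrt{13} \approx 3.6056$
$J = -3829$
$d{\left(t \right)} = 21 - 7 \sqrt{13} \sqrt{t}$
$J + d{\left(u + Y \right)} = -3829 + \left(21 - 7 \sqrt{13} \sqrt{-16 - 9}\right) = -3829 + \left(21 - 7 \sqrt{13} \sqrt{-25}\right) = -3829 + \left(21 - 7 \sqrt{13} \cdot 5 i\right) = -3829 + \left(21 - 35 i \sqrt{13}\right) = -3808 - 35 i \sqrt{13}$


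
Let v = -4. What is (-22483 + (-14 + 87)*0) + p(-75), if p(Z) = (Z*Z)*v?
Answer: -44983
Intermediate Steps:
p(Z) = -4*Z² (p(Z) = (Z*Z)*(-4) = Z²*(-4) = -4*Z²)
(-22483 + (-14 + 87)*0) + p(-75) = (-22483 + (-14 + 87)*0) - 4*(-75)² = (-22483 + 73*0) - 4*5625 = (-22483 + 0) - 22500 = -22483 - 22500 = -44983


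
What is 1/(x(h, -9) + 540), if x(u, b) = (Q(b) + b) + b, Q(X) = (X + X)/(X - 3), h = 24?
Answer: 2/1047 ≈ 0.0019102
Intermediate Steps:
Q(X) = 2*X/(-3 + X) (Q(X) = (2*X)/(-3 + X) = 2*X/(-3 + X))
x(u, b) = 2*b + 2*b/(-3 + b) (x(u, b) = (2*b/(-3 + b) + b) + b = (b + 2*b/(-3 + b)) + b = 2*b + 2*b/(-3 + b))
1/(x(h, -9) + 540) = 1/(2*(-9)*(-2 - 9)/(-3 - 9) + 540) = 1/(2*(-9)*(-11)/(-12) + 540) = 1/(2*(-9)*(-1/12)*(-11) + 540) = 1/(-33/2 + 540) = 1/(1047/2) = 2/1047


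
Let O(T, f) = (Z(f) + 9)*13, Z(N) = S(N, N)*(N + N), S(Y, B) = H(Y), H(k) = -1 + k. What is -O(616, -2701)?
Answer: -189750769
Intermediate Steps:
S(Y, B) = -1 + Y
Z(N) = 2*N*(-1 + N) (Z(N) = (-1 + N)*(N + N) = (-1 + N)*(2*N) = 2*N*(-1 + N))
O(T, f) = 117 + 26*f*(-1 + f) (O(T, f) = (2*f*(-1 + f) + 9)*13 = (9 + 2*f*(-1 + f))*13 = 117 + 26*f*(-1 + f))
-O(616, -2701) = -(117 + 26*(-2701)*(-1 - 2701)) = -(117 + 26*(-2701)*(-2702)) = -(117 + 189750652) = -1*189750769 = -189750769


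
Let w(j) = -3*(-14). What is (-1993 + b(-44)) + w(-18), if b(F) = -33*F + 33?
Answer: -466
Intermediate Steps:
w(j) = 42
b(F) = 33 - 33*F
(-1993 + b(-44)) + w(-18) = (-1993 + (33 - 33*(-44))) + 42 = (-1993 + (33 + 1452)) + 42 = (-1993 + 1485) + 42 = -508 + 42 = -466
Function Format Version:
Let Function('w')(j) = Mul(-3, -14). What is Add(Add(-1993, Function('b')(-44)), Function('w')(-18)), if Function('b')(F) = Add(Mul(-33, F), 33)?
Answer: -466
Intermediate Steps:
Function('w')(j) = 42
Function('b')(F) = Add(33, Mul(-33, F))
Add(Add(-1993, Function('b')(-44)), Function('w')(-18)) = Add(Add(-1993, Add(33, Mul(-33, -44))), 42) = Add(Add(-1993, Add(33, 1452)), 42) = Add(Add(-1993, 1485), 42) = Add(-508, 42) = -466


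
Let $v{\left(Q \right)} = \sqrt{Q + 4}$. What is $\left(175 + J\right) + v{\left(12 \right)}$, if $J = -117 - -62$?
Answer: $124$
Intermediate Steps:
$v{\left(Q \right)} = \sqrt{4 + Q}$
$J = -55$ ($J = -117 + 62 = -55$)
$\left(175 + J\right) + v{\left(12 \right)} = \left(175 - 55\right) + \sqrt{4 + 12} = 120 + \sqrt{16} = 120 + 4 = 124$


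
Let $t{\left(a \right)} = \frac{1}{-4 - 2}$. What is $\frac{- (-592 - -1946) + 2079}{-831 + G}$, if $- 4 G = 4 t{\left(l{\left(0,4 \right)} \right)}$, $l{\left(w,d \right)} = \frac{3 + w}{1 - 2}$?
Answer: $- \frac{870}{997} \approx -0.87262$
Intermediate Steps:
$l{\left(w,d \right)} = -3 - w$ ($l{\left(w,d \right)} = \frac{3 + w}{-1} = \left(3 + w\right) \left(-1\right) = -3 - w$)
$t{\left(a \right)} = - \frac{1}{6}$ ($t{\left(a \right)} = \frac{1}{-6} = - \frac{1}{6}$)
$G = \frac{1}{6}$ ($G = - \frac{4 \left(- \frac{1}{6}\right)}{4} = \left(- \frac{1}{4}\right) \left(- \frac{2}{3}\right) = \frac{1}{6} \approx 0.16667$)
$\frac{- (-592 - -1946) + 2079}{-831 + G} = \frac{- (-592 - -1946) + 2079}{-831 + \frac{1}{6}} = \frac{- (-592 + 1946) + 2079}{- \frac{4985}{6}} = \left(\left(-1\right) 1354 + 2079\right) \left(- \frac{6}{4985}\right) = \left(-1354 + 2079\right) \left(- \frac{6}{4985}\right) = 725 \left(- \frac{6}{4985}\right) = - \frac{870}{997}$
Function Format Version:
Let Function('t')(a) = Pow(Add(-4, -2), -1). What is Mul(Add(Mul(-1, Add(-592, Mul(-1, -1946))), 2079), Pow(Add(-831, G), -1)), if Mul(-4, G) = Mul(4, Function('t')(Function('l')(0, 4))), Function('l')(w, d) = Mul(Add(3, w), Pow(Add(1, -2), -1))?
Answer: Rational(-870, 997) ≈ -0.87262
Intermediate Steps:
Function('l')(w, d) = Add(-3, Mul(-1, w)) (Function('l')(w, d) = Mul(Add(3, w), Pow(-1, -1)) = Mul(Add(3, w), -1) = Add(-3, Mul(-1, w)))
Function('t')(a) = Rational(-1, 6) (Function('t')(a) = Pow(-6, -1) = Rational(-1, 6))
G = Rational(1, 6) (G = Mul(Rational(-1, 4), Mul(4, Rational(-1, 6))) = Mul(Rational(-1, 4), Rational(-2, 3)) = Rational(1, 6) ≈ 0.16667)
Mul(Add(Mul(-1, Add(-592, Mul(-1, -1946))), 2079), Pow(Add(-831, G), -1)) = Mul(Add(Mul(-1, Add(-592, Mul(-1, -1946))), 2079), Pow(Add(-831, Rational(1, 6)), -1)) = Mul(Add(Mul(-1, Add(-592, 1946)), 2079), Pow(Rational(-4985, 6), -1)) = Mul(Add(Mul(-1, 1354), 2079), Rational(-6, 4985)) = Mul(Add(-1354, 2079), Rational(-6, 4985)) = Mul(725, Rational(-6, 4985)) = Rational(-870, 997)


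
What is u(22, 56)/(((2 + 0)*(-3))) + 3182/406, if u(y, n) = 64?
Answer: -1723/609 ≈ -2.8292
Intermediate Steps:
u(22, 56)/(((2 + 0)*(-3))) + 3182/406 = 64/(((2 + 0)*(-3))) + 3182/406 = 64/((2*(-3))) + 3182*(1/406) = 64/(-6) + 1591/203 = 64*(-⅙) + 1591/203 = -32/3 + 1591/203 = -1723/609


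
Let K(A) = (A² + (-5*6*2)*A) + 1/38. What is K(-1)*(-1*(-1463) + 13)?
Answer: 1711422/19 ≈ 90075.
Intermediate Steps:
K(A) = 1/38 + A² - 60*A (K(A) = (A² + (-30*2)*A) + 1/38 = (A² - 60*A) + 1/38 = 1/38 + A² - 60*A)
K(-1)*(-1*(-1463) + 13) = (1/38 + (-1)² - 60*(-1))*(-1*(-1463) + 13) = (1/38 + 1 + 60)*(1463 + 13) = (2319/38)*1476 = 1711422/19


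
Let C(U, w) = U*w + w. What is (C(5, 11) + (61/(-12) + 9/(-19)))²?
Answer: 189915961/51984 ≈ 3653.4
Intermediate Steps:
C(U, w) = w + U*w
(C(5, 11) + (61/(-12) + 9/(-19)))² = (11*(1 + 5) + (61/(-12) + 9/(-19)))² = (11*6 + (61*(-1/12) + 9*(-1/19)))² = (66 + (-61/12 - 9/19))² = (66 - 1267/228)² = (13781/228)² = 189915961/51984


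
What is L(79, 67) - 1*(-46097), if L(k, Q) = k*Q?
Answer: 51390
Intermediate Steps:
L(k, Q) = Q*k
L(79, 67) - 1*(-46097) = 67*79 - 1*(-46097) = 5293 + 46097 = 51390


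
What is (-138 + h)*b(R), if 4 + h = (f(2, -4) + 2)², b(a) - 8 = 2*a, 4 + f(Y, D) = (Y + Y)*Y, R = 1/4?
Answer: -901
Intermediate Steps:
R = ¼ ≈ 0.25000
f(Y, D) = -4 + 2*Y² (f(Y, D) = -4 + (Y + Y)*Y = -4 + (2*Y)*Y = -4 + 2*Y²)
b(a) = 8 + 2*a
h = 32 (h = -4 + ((-4 + 2*2²) + 2)² = -4 + ((-4 + 2*4) + 2)² = -4 + ((-4 + 8) + 2)² = -4 + (4 + 2)² = -4 + 6² = -4 + 36 = 32)
(-138 + h)*b(R) = (-138 + 32)*(8 + 2*(¼)) = -106*(8 + ½) = -106*17/2 = -901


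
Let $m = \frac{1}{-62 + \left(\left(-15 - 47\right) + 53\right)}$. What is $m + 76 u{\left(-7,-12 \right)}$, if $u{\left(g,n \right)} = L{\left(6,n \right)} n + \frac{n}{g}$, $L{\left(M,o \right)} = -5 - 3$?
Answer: $\frac{3690857}{497} \approx 7426.3$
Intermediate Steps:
$L{\left(M,o \right)} = -8$
$u{\left(g,n \right)} = - 8 n + \frac{n}{g}$
$m = - \frac{1}{71}$ ($m = \frac{1}{-62 + \left(-62 + 53\right)} = \frac{1}{-62 - 9} = \frac{1}{-71} = - \frac{1}{71} \approx -0.014085$)
$m + 76 u{\left(-7,-12 \right)} = - \frac{1}{71} + 76 \left(\left(-8\right) \left(-12\right) - \frac{12}{-7}\right) = - \frac{1}{71} + 76 \left(96 - - \frac{12}{7}\right) = - \frac{1}{71} + 76 \left(96 + \frac{12}{7}\right) = - \frac{1}{71} + 76 \cdot \frac{684}{7} = - \frac{1}{71} + \frac{51984}{7} = \frac{3690857}{497}$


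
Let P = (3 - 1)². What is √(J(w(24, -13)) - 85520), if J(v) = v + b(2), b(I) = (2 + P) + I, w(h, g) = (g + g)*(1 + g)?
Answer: 20*I*√213 ≈ 291.89*I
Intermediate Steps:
P = 4 (P = 2² = 4)
w(h, g) = 2*g*(1 + g) (w(h, g) = (2*g)*(1 + g) = 2*g*(1 + g))
b(I) = 6 + I (b(I) = (2 + 4) + I = 6 + I)
J(v) = 8 + v (J(v) = v + (6 + 2) = v + 8 = 8 + v)
√(J(w(24, -13)) - 85520) = √((8 + 2*(-13)*(1 - 13)) - 85520) = √((8 + 2*(-13)*(-12)) - 85520) = √((8 + 312) - 85520) = √(320 - 85520) = √(-85200) = 20*I*√213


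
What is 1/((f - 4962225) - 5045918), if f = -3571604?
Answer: -1/13579747 ≈ -7.3639e-8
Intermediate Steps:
1/((f - 4962225) - 5045918) = 1/((-3571604 - 4962225) - 5045918) = 1/(-8533829 - 5045918) = 1/(-13579747) = -1/13579747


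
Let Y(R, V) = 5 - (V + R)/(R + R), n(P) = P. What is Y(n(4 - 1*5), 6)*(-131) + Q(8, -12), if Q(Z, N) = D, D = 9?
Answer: -1947/2 ≈ -973.50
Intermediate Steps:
Q(Z, N) = 9
Y(R, V) = 5 - (R + V)/(2*R)
Y(n(4 - 1*5), 6)*(-131) + Q(8, -12) = ((-1*6 + 9*(4 - 1*5))/(2*(4 - 1*5)))*(-131) + 9 = ((-6 + 9*(4 - 5))/(2*(4 - 5)))*(-131) + 9 = ((½)*(-6 + 9*(-1))/(-1))*(-131) + 9 = ((½)*(-1)*(-6 - 9))*(-131) + 9 = ((½)*(-1)*(-15))*(-131) + 9 = (15/2)*(-131) + 9 = -1965/2 + 9 = -1947/2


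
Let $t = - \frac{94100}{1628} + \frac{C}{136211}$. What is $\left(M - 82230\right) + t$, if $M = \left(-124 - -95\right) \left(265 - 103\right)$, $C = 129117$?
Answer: $- \frac{4822255585012}{55437877} \approx -86985.0$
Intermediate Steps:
$t = - \frac{3151813156}{55437877}$ ($t = - \frac{94100}{1628} + \frac{129117}{136211} = \left(-94100\right) \frac{1}{1628} + 129117 \cdot \frac{1}{136211} = - \frac{23525}{407} + \frac{129117}{136211} = - \frac{3151813156}{55437877} \approx -56.853$)
$M = -4698$ ($M = \left(-124 + 95\right) 162 = \left(-29\right) 162 = -4698$)
$\left(M - 82230\right) + t = \left(-4698 - 82230\right) - \frac{3151813156}{55437877} = -86928 - \frac{3151813156}{55437877} = - \frac{4822255585012}{55437877}$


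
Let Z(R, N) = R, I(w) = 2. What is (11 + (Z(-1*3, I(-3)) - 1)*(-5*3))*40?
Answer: 2840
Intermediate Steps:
(11 + (Z(-1*3, I(-3)) - 1)*(-5*3))*40 = (11 + (-1*3 - 1)*(-5*3))*40 = (11 + (-3 - 1)*(-15))*40 = (11 - 4*(-15))*40 = (11 + 60)*40 = 71*40 = 2840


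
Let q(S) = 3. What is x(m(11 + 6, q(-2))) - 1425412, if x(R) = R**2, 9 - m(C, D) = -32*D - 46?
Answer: -1402611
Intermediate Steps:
m(C, D) = 55 + 32*D (m(C, D) = 9 - (-32*D - 46) = 9 - (-46 - 32*D) = 9 + (46 + 32*D) = 55 + 32*D)
x(m(11 + 6, q(-2))) - 1425412 = (55 + 32*3)**2 - 1425412 = (55 + 96)**2 - 1425412 = 151**2 - 1425412 = 22801 - 1425412 = -1402611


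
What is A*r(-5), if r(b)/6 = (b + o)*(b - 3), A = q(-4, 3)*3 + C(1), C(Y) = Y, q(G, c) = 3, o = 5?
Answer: 0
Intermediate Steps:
A = 10 (A = 3*3 + 1 = 9 + 1 = 10)
r(b) = 6*(-3 + b)*(5 + b) (r(b) = 6*((b + 5)*(b - 3)) = 6*((5 + b)*(-3 + b)) = 6*((-3 + b)*(5 + b)) = 6*(-3 + b)*(5 + b))
A*r(-5) = 10*(-90 + 6*(-5)² + 12*(-5)) = 10*(-90 + 6*25 - 60) = 10*(-90 + 150 - 60) = 10*0 = 0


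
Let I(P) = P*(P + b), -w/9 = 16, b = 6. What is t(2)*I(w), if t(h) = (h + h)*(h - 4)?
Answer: -158976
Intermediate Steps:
w = -144 (w = -9*16 = -144)
I(P) = P*(6 + P) (I(P) = P*(P + 6) = P*(6 + P))
t(h) = 2*h*(-4 + h) (t(h) = (2*h)*(-4 + h) = 2*h*(-4 + h))
t(2)*I(w) = (2*2*(-4 + 2))*(-144*(6 - 144)) = (2*2*(-2))*(-144*(-138)) = -8*19872 = -158976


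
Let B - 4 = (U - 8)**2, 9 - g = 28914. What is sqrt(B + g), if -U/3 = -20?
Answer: I*sqrt(26197) ≈ 161.85*I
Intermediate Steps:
U = 60 (U = -3*(-20) = 60)
g = -28905 (g = 9 - 1*28914 = 9 - 28914 = -28905)
B = 2708 (B = 4 + (60 - 8)**2 = 4 + 52**2 = 4 + 2704 = 2708)
sqrt(B + g) = sqrt(2708 - 28905) = sqrt(-26197) = I*sqrt(26197)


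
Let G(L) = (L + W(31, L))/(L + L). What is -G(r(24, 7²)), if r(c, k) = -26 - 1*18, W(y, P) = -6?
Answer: -25/44 ≈ -0.56818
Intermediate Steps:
r(c, k) = -44 (r(c, k) = -26 - 18 = -44)
G(L) = (-6 + L)/(2*L) (G(L) = (L - 6)/(L + L) = (-6 + L)/((2*L)) = (-6 + L)*(1/(2*L)) = (-6 + L)/(2*L))
-G(r(24, 7²)) = -(-6 - 44)/(2*(-44)) = -(-1)*(-50)/(2*44) = -1*25/44 = -25/44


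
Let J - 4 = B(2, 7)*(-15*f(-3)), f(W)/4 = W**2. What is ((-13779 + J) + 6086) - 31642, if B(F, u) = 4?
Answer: -41491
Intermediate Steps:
f(W) = 4*W**2
J = -2156 (J = 4 + 4*(-60*(-3)**2) = 4 + 4*(-60*9) = 4 + 4*(-15*36) = 4 + 4*(-540) = 4 - 2160 = -2156)
((-13779 + J) + 6086) - 31642 = ((-13779 - 2156) + 6086) - 31642 = (-15935 + 6086) - 31642 = -9849 - 31642 = -41491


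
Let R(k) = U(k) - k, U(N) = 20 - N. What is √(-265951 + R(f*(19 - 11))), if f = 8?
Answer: I*√266059 ≈ 515.81*I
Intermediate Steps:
R(k) = 20 - 2*k (R(k) = (20 - k) - k = 20 - 2*k)
√(-265951 + R(f*(19 - 11))) = √(-265951 + (20 - 16*(19 - 11))) = √(-265951 + (20 - 16*8)) = √(-265951 + (20 - 2*64)) = √(-265951 + (20 - 128)) = √(-265951 - 108) = √(-266059) = I*√266059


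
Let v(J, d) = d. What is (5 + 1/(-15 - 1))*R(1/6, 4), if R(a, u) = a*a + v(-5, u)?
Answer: 11455/576 ≈ 19.887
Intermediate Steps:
R(a, u) = u + a**2 (R(a, u) = a*a + u = a**2 + u = u + a**2)
(5 + 1/(-15 - 1))*R(1/6, 4) = (5 + 1/(-15 - 1))*(4 + (1/6)**2) = (5 + 1/(-16))*(4 + (1*(1/6))**2) = (5 - 1/16)*(4 + (1/6)**2) = 79*(4 + 1/36)/16 = (79/16)*(145/36) = 11455/576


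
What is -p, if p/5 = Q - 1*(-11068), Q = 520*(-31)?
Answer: 25260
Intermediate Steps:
Q = -16120
p = -25260 (p = 5*(-16120 - 1*(-11068)) = 5*(-16120 + 11068) = 5*(-5052) = -25260)
-p = -1*(-25260) = 25260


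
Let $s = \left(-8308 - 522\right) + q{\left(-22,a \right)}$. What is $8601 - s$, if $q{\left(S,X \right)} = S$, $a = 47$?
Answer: $17453$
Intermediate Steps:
$s = -8852$ ($s = \left(-8308 - 522\right) - 22 = -8830 - 22 = -8852$)
$8601 - s = 8601 - -8852 = 8601 + 8852 = 17453$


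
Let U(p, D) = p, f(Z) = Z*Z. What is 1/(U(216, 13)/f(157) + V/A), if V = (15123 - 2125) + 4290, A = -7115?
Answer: -175377635/424595072 ≈ -0.41305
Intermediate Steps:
f(Z) = Z**2
V = 17288 (V = 12998 + 4290 = 17288)
1/(U(216, 13)/f(157) + V/A) = 1/(216/(157**2) + 17288/(-7115)) = 1/(216/24649 + 17288*(-1/7115)) = 1/(216*(1/24649) - 17288/7115) = 1/(216/24649 - 17288/7115) = 1/(-424595072/175377635) = -175377635/424595072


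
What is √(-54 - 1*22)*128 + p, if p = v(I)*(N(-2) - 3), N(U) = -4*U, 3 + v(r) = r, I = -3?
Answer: -30 + 256*I*√19 ≈ -30.0 + 1115.9*I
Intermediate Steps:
v(r) = -3 + r
p = -30 (p = (-3 - 3)*(-4*(-2) - 3) = -6*(8 - 3) = -6*5 = -30)
√(-54 - 1*22)*128 + p = √(-54 - 1*22)*128 - 30 = √(-54 - 22)*128 - 30 = √(-76)*128 - 30 = (2*I*√19)*128 - 30 = 256*I*√19 - 30 = -30 + 256*I*√19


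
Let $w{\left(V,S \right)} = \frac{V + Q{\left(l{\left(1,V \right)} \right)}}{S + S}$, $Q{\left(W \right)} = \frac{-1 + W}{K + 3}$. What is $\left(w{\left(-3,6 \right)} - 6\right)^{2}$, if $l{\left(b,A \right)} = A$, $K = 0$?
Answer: $\frac{52441}{1296} \approx 40.464$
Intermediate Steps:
$Q{\left(W \right)} = - \frac{1}{3} + \frac{W}{3}$ ($Q{\left(W \right)} = \frac{-1 + W}{0 + 3} = \frac{-1 + W}{3} = \left(-1 + W\right) \frac{1}{3} = - \frac{1}{3} + \frac{W}{3}$)
$w{\left(V,S \right)} = \frac{- \frac{1}{3} + \frac{4 V}{3}}{2 S}$ ($w{\left(V,S \right)} = \frac{V + \left(- \frac{1}{3} + \frac{V}{3}\right)}{S + S} = \frac{- \frac{1}{3} + \frac{4 V}{3}}{2 S}$)
$\left(w{\left(-3,6 \right)} - 6\right)^{2} = \left(\frac{-1 + 4 \left(-3\right)}{6 \cdot 6} - 6\right)^{2} = \left(\frac{1}{6} \cdot \frac{1}{6} \left(-1 - 12\right) - 6\right)^{2} = \left(\frac{1}{6} \cdot \frac{1}{6} \left(-13\right) - 6\right)^{2} = \left(- \frac{13}{36} - 6\right)^{2} = \left(- \frac{229}{36}\right)^{2} = \frac{52441}{1296}$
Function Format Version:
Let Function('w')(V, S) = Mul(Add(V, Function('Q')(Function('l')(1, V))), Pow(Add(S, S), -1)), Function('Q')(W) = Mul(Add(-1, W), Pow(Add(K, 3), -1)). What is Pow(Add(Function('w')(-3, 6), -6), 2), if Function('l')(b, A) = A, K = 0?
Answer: Rational(52441, 1296) ≈ 40.464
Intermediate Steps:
Function('Q')(W) = Add(Rational(-1, 3), Mul(Rational(1, 3), W)) (Function('Q')(W) = Mul(Add(-1, W), Pow(Add(0, 3), -1)) = Mul(Add(-1, W), Pow(3, -1)) = Mul(Add(-1, W), Rational(1, 3)) = Add(Rational(-1, 3), Mul(Rational(1, 3), W)))
Function('w')(V, S) = Mul(Rational(1, 2), Pow(S, -1), Add(Rational(-1, 3), Mul(Rational(4, 3), V))) (Function('w')(V, S) = Mul(Add(V, Add(Rational(-1, 3), Mul(Rational(1, 3), V))), Pow(Add(S, S), -1)) = Mul(Add(Rational(-1, 3), Mul(Rational(4, 3), V)), Pow(Mul(2, S), -1)) = Mul(Add(Rational(-1, 3), Mul(Rational(4, 3), V)), Mul(Rational(1, 2), Pow(S, -1))) = Mul(Rational(1, 2), Pow(S, -1), Add(Rational(-1, 3), Mul(Rational(4, 3), V))))
Pow(Add(Function('w')(-3, 6), -6), 2) = Pow(Add(Mul(Rational(1, 6), Pow(6, -1), Add(-1, Mul(4, -3))), -6), 2) = Pow(Add(Mul(Rational(1, 6), Rational(1, 6), Add(-1, -12)), -6), 2) = Pow(Add(Mul(Rational(1, 6), Rational(1, 6), -13), -6), 2) = Pow(Add(Rational(-13, 36), -6), 2) = Pow(Rational(-229, 36), 2) = Rational(52441, 1296)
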